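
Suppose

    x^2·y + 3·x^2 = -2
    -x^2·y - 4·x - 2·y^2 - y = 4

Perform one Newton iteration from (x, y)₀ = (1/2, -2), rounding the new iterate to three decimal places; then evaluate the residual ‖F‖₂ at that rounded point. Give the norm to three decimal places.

At (1/2, -2): F = (2.250, -11.500).
Jacobian J = [[2·x·y + 6·x, x^2], [-2·x·y - 4, -x^2 - 4·y - 1]].
At the point, J = [[1.000, 0.250], [-2.000, 6.750]] (det J = 7.250).
Solving J·Δ = −F gives Δ = (-2.491, 0.966).
Then the next iterate is (x, y)₁ = (-1.991, -1.034).
Re-evaluating at (-1.991, -1.034): F = (9.79338, 6.95855), so ‖F‖₂ = 12.014.

12.014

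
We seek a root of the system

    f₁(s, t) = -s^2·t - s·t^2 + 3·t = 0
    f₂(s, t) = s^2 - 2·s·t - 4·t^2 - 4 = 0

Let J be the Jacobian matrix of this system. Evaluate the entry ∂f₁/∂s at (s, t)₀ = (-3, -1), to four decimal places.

-7.0000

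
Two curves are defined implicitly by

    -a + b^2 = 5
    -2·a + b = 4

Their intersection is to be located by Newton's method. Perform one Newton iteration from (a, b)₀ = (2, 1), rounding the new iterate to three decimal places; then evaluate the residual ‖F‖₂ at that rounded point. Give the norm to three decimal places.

At (2, 1): F = (-6.000, -7.000).
Jacobian J = [[-1, 2·b], [-2, 1]].
At the point, J = [[-1.000, 2.000], [-2.000, 1.000]] (det J = 3.000).
Solving J·Δ = −F gives Δ = (-2.667, 1.667).
Then the next iterate is (a, b)₁ = (-0.667, 2.667).
Re-evaluating at (-0.667, 2.667): F = (2.77989, 0.001), so ‖F‖₂ = 2.780.

2.780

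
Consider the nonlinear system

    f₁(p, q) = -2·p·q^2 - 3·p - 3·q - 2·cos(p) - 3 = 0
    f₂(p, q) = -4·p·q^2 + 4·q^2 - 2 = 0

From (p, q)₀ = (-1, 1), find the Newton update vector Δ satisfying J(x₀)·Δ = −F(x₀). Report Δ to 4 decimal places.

At (-1, 1): F = (-2.080605, 6.0000).
Jacobian J = [[-2·q^2 + 2·sin(p) - 3, -4·p·q - 3], [-4·q^2, -8·p·q + 8·q]].
At the point, J = [[-6.682942, 1.0000], [-4.0000, 16.0000]] (det J = -102.927072).
Solving J·Δ = −F gives Δ = (-0.3817, -0.4704).

(-0.3817, -0.4704)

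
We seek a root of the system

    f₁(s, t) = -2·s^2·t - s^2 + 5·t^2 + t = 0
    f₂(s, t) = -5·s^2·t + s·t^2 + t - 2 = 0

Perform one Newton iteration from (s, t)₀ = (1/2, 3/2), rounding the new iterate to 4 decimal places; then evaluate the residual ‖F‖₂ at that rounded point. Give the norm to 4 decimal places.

At (1/2, 3/2): F = (11.7500, -1.2500).
Jacobian J = [[-4·s·t - 2·s, -2·s^2 + 10·t + 1], [-10·s·t + t^2, -5·s^2 + 2·s·t + 1]].
At the point, J = [[-4.0000, 15.5000], [-5.2500, 1.2500]] (det J = 76.3750).
Solving J·Δ = −F gives Δ = (-0.4460, -0.8732).
Then the next iterate is (s, t)₁ = (0.0540, 0.6268).
Re-evaluating at (0.0540, 0.6268): F = (2.584620, -1.361123), so ‖F‖₂ = 2.9211.

2.9211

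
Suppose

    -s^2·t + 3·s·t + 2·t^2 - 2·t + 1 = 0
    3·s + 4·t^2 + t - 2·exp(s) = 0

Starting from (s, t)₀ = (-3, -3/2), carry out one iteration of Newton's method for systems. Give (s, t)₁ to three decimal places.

(-1.070, -1.137)

At (-3, -3/2): F = (35.500, -1.59957).
Jacobian J = [[-2·s·t + 3·t, -s^2 + 3·s + 4·t - 2], [-2·exp(s) + 3, 8·t + 1]].
At the point, J = [[-13.500, -26.000], [2.90043, -11.000]] (det J = 223.91107).
Solving J·Δ = −F gives Δ = (1.930, 0.363).
Then the next iterate is (s, t)₁ = (-1.070, -1.137).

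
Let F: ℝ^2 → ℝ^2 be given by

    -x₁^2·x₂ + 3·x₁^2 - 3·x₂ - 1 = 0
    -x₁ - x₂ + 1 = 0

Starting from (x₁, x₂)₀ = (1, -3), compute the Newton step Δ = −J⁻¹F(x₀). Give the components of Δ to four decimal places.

(-0.1250, 3.1250)

At (1, -3): F = (14.0000, 3.0000).
Jacobian J = [[-2·x₁·x₂ + 6·x₁, -x₁^2 - 3], [-1, -1]].
At the point, J = [[12.0000, -4.0000], [-1.0000, -1.0000]] (det J = -16.0000).
Solving J·Δ = −F gives Δ = (-0.1250, 3.1250).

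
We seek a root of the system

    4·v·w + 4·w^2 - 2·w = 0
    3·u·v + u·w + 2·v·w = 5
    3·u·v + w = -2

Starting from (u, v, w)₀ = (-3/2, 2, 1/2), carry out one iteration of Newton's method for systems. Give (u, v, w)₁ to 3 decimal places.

(4.153, 7.748, -1.050)

At (-3/2, 2, 1/2): F = (4.000, -12.750, -6.500).
Jacobian J = [[0, 4·w, 4·v + 8·w - 2], [3·v + w, 3·u + 2·w, u + 2·v], [3·v, 3·u, 1]].
At the point, J = [[0.000, 2.000, 10.000], [6.500, -3.500, 2.500], [6.000, -4.500, 1.000]] (det J = -65.500).
Solving J·Δ = −F gives Δ = (5.653, 5.748, -1.550).
Then the next iterate is (u, v, w)₁ = (4.153, 7.748, -1.050).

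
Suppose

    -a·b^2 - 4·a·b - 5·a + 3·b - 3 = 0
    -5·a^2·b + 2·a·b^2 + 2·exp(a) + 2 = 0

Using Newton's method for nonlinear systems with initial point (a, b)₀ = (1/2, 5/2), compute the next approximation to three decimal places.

At (1/2, 5/2): F = (-6.125, 8.42244).
Jacobian J = [[-b^2 - 4·b - 5, -2·a·b - 4·a + 3], [-10·a·b + 2·b^2 + 2·exp(a), -5·a^2 + 4·a·b]].
At the point, J = [[-21.250, -1.500], [3.29744, 3.750]] (det J = -74.74134).
Solving J·Δ = −F gives Δ = (-0.138, -2.124).
Then the next iterate is (a, b)₁ = (0.362, 0.376).

(0.362, 0.376)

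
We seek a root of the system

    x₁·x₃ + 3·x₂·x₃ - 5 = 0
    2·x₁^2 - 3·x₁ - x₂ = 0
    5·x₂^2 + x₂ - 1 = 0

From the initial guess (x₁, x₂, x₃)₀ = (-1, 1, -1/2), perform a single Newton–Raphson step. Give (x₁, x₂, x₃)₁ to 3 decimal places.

At (-1, 1, -1/2): F = (-6.000, 4.000, 5.000).
Jacobian J = [[x₃, 3·x₃, x₁ + 3·x₂], [4·x₁ - 3, -1, 0], [0, 10·x₂ + 1, 0]].
At the point, J = [[-0.500, -1.500, 2.000], [-7.000, -1.000, 0.000], [0.000, 11.000, 0.000]] (det J = -154.000).
Solving J·Δ = −F gives Δ = (0.636, -0.455, 2.818).
Then the next iterate is (x₁, x₂, x₃)₁ = (-0.364, 0.545, 2.318).

(-0.364, 0.545, 2.318)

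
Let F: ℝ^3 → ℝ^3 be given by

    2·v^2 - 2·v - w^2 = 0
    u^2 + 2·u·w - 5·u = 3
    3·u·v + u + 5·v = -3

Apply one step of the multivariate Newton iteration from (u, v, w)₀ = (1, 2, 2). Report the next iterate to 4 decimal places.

(-5.4615, 5.1538, 6.7308)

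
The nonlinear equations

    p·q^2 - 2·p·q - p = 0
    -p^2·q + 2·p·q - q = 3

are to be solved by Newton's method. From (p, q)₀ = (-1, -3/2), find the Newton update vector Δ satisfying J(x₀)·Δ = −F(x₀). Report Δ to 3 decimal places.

(-0.154, 0.981)

At (-1, -3/2): F = (-4.250, 3.000).
Jacobian J = [[q^2 - 2·q - 1, 2·p·q - 2·p], [-2·p·q + 2·q, -p^2 + 2·p - 1]].
At the point, J = [[4.250, 5.000], [-6.000, -4.000]] (det J = 13.000).
Solving J·Δ = −F gives Δ = (-0.154, 0.981).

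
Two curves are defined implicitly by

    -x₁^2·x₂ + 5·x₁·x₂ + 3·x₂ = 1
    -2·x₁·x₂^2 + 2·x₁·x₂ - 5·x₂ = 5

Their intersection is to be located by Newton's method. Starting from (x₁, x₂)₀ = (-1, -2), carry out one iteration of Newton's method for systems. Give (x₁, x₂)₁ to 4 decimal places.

(-0.8621, -0.9770)

At (-1, -2): F = (5.0000, 17.0000).
Jacobian J = [[-2·x₁·x₂ + 5·x₂, -x₁^2 + 5·x₁ + 3], [-2·x₂^2 + 2·x₂, -4·x₁·x₂ + 2·x₁ - 5]].
At the point, J = [[-14.0000, -3.0000], [-12.0000, -15.0000]] (det J = 174.0000).
Solving J·Δ = −F gives Δ = (0.1379, 1.0230).
Then the next iterate is (x₁, x₂)₁ = (-0.8621, -0.9770).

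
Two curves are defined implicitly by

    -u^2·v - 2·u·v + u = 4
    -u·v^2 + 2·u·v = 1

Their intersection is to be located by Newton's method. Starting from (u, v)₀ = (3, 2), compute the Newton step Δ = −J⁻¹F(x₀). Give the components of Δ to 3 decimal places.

(-1.900, -0.167)

At (3, 2): F = (-31.000, -1.000).
Jacobian J = [[-2·u·v - 2·v + 1, -u^2 - 2·u], [-v^2 + 2·v, -2·u·v + 2·u]].
At the point, J = [[-15.000, -15.000], [0.000, -6.000]] (det J = 90.000).
Solving J·Δ = −F gives Δ = (-1.900, -0.167).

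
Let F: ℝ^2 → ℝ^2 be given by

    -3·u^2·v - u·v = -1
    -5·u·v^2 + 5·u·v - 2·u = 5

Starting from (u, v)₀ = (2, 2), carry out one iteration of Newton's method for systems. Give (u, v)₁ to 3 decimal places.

(1.340, 1.297)

At (2, 2): F = (-27.000, -29.000).
Jacobian J = [[-6·u·v - v, -3·u^2 - u], [-5·v^2 + 5·v - 2, -10·u·v + 5·u]].
At the point, J = [[-26.000, -14.000], [-12.000, -30.000]] (det J = 612.000).
Solving J·Δ = −F gives Δ = (-0.660, -0.703).
Then the next iterate is (u, v)₁ = (1.340, 1.297).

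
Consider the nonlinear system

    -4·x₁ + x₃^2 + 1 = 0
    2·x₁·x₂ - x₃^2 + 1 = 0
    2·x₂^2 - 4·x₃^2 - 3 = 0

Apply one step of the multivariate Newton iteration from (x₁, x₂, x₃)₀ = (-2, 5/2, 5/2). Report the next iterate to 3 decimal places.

(1.370, 3.343, 2.146)

At (-2, 5/2, 5/2): F = (15.250, -15.250, -15.500).
Jacobian J = [[-4, 0, 2·x₃], [2·x₂, 2·x₁, -2·x₃], [0, 4·x₂, -8·x₃]].
At the point, J = [[-4.000, 0.000, 5.000], [5.000, -4.000, -5.000], [0.000, 10.000, -20.000]] (det J = -270.000).
Solving J·Δ = −F gives Δ = (3.370, 0.843, -0.354).
Then the next iterate is (x₁, x₂, x₃)₁ = (1.370, 3.343, 2.146).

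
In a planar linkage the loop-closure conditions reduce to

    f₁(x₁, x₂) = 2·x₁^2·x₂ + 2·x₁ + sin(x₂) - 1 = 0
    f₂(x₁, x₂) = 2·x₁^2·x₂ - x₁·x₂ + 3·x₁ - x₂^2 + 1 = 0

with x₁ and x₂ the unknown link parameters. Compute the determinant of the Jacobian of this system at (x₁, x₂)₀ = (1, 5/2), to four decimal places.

-60.5880

J = [[4·x₁·x₂ + 2, 2·x₁^2 + cos(x₂)], [4·x₁·x₂ - x₂ + 3, 2·x₁^2 - x₁ - 2·x₂]].
At the point, J = [[12.0000, 1.198856], [10.5000, -4.0000]].
det J = -60.5880.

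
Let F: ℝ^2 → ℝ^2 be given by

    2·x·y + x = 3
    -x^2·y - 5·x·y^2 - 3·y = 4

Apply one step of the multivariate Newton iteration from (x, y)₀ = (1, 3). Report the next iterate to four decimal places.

(0.8971, 1.3603)

At (1, 3): F = (4.0000, -61.0000).
Jacobian J = [[2·y + 1, 2·x], [-2·x·y - 5·y^2, -x^2 - 10·x·y - 3]].
At the point, J = [[7.0000, 2.0000], [-51.0000, -34.0000]] (det J = -136.0000).
Solving J·Δ = −F gives Δ = (-0.1029, -1.6397).
Then the next iterate is (x, y)₁ = (0.8971, 1.3603).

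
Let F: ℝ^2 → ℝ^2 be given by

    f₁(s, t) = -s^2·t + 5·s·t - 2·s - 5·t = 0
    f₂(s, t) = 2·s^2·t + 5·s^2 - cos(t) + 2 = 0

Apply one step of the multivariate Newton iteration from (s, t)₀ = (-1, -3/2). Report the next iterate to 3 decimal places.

At (-1, -3/2): F = (18.500, 3.92926).
Jacobian J = [[-2·s·t + 5·t - 2, -s^2 + 5·s - 5], [4·s·t + 10·s, 2·s^2 + sin(t)]].
At the point, J = [[-12.500, -11.000], [-4.000, 1.00251]] (det J = -56.53131).
Solving J·Δ = −F gives Δ = (1.093, 0.440).
Then the next iterate is (s, t)₁ = (0.093, -1.060).

(0.093, -1.060)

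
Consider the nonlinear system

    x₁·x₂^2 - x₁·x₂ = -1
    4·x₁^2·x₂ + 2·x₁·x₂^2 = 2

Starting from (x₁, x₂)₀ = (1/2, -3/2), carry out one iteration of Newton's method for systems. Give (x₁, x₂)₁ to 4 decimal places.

At (1/2, -3/2): F = (2.8750, -1.2500).
Jacobian J = [[x₂^2 - x₂, 2·x₁·x₂ - x₁], [8·x₁·x₂ + 2·x₂^2, 4·x₁^2 + 4·x₁·x₂]].
At the point, J = [[3.7500, -2.0000], [-1.5000, -2.0000]] (det J = -10.5000).
Solving J·Δ = −F gives Δ = (-0.7857, -0.0357).
Then the next iterate is (x₁, x₂)₁ = (-0.2857, -1.5357).

(-0.2857, -1.5357)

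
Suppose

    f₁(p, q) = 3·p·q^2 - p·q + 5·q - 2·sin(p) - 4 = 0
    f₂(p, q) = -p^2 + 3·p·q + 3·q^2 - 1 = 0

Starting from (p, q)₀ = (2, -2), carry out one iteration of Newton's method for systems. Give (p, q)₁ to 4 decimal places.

At (2, -2): F = (12.181405, -5.0000).
Jacobian J = [[3·q^2 - q - 2·cos(p), 6·p·q - p + 5], [-2·p + 3·q, 3·p + 6·q]].
At the point, J = [[14.832294, -21.0000], [-10.0000, -6.0000]] (det J = -298.993762).
Solving J·Δ = −F gives Δ = (-0.5956, 0.1594).
Then the next iterate is (p, q)₁ = (1.4044, -1.8406).

(1.4044, -1.8406)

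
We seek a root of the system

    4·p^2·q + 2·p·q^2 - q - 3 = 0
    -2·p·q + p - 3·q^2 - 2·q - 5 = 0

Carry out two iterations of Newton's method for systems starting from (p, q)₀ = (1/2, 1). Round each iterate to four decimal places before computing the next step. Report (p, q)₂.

(-19.8333, -11.7292)

At (1/2, 1): F = (-2.0000, -10.5000).
Jacobian J = [[8·p·q + 2·q^2, 4·p^2 + 4·p·q - 1], [-2·q + 1, -2·p - 6·q - 2]].
At the point, J = [[6.0000, 2.0000], [-1.0000, -9.0000]] (det J = -52.0000).
Solving J·Δ = −F gives Δ = (0.7500, -1.2500).
Then the next iterate is (p, q)₁ = (1.2500, -0.2500).
Round to (1.2500, -0.2500) and repeat: F = (-4.156250, -2.8125), J = [[-2.3750, 4.0000], [1.5000, -3.0000]].
Δ = (-21.0833, -11.4792), so (p, q)₂ = (-19.8333, -11.7292).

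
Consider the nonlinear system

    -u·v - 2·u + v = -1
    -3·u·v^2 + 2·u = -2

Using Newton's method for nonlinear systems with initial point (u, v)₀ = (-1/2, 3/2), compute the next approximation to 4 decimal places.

(0.9565, 2.0652)

At (-1/2, 3/2): F = (4.2500, 4.3750).
Jacobian J = [[-v - 2, -u + 1], [-3·v^2 + 2, -6·u·v]].
At the point, J = [[-3.5000, 1.5000], [-4.7500, 4.5000]] (det J = -8.6250).
Solving J·Δ = −F gives Δ = (1.4565, 0.5652).
Then the next iterate is (u, v)₁ = (0.9565, 2.0652).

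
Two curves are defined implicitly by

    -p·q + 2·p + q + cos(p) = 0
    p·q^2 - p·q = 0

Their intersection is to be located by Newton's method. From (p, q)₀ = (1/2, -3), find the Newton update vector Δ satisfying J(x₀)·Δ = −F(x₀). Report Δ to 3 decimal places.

(-0.198, 1.035)

At (1/2, -3): F = (0.37758, 6.000).
Jacobian J = [[-q - sin(p) + 2, -p + 1], [q^2 - q, 2·p·q - p]].
At the point, J = [[4.52057, 0.500], [12.000, -3.500]] (det J = -21.82201).
Solving J·Δ = −F gives Δ = (-0.198, 1.035).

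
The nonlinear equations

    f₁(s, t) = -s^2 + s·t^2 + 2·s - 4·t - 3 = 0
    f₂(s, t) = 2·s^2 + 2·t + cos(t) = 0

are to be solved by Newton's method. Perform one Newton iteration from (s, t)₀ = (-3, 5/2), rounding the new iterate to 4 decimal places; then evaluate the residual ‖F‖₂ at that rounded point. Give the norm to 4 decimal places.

16.0351

At (-3, 5/2): F = (-46.7500, 22.198856).
Jacobian J = [[-2·s + t^2 + 2, 2·s·t - 4], [4·s, -sin(t) + 2]].
At the point, J = [[14.2500, -19.0000], [-12.0000, 1.401528]] (det J = -208.028228).
Solving J·Δ = −F gives Δ = (1.7125, -1.1761).
Then the next iterate is (s, t)₁ = (-1.2875, 1.3239).
Re-evaluating at (-1.2875, 1.3239): F = (-14.784872, 6.207508), so ‖F‖₂ = 16.0351.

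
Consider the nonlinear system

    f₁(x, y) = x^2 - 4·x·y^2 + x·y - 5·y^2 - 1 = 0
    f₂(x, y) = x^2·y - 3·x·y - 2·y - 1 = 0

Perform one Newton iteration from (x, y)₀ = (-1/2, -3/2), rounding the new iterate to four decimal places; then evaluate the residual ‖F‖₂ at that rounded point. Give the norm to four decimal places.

1.7253

At (-1/2, -3/2): F = (-6.7500, -0.6250).
Jacobian J = [[2·x - 4·y^2 + y, -8·x·y + x - 10·y], [2·x·y - 3·y, x^2 - 3·x - 2]].
At the point, J = [[-11.5000, 8.5000], [6.0000, -0.2500]] (det J = -48.1250).
Solving J·Δ = −F gives Δ = (0.1455, 0.9909).
Then the next iterate is (x, y)₁ = (-0.3545, -0.5091).
Re-evaluating at (-0.3545, -0.5091): F = (-1.622247, -0.587207), so ‖F‖₂ = 1.7253.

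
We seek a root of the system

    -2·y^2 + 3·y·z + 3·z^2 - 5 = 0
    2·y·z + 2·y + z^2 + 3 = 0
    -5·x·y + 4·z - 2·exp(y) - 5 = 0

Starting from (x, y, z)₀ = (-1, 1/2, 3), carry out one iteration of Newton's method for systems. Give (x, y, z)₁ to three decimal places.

(-0.782, -0.715, 2.103)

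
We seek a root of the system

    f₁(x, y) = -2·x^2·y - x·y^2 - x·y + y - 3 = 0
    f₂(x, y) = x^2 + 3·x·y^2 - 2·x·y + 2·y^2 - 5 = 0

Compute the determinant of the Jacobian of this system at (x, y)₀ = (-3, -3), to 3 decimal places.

-1152.000

J = [[-4·x·y - y^2 - y, -2·x^2 - 2·x·y - x + 1], [2·x + 3·y^2 - 2·y, 6·x·y - 2·x + 4·y]].
At the point, J = [[-42.000, -32.000], [27.000, 48.000]].
det J = -1152.000.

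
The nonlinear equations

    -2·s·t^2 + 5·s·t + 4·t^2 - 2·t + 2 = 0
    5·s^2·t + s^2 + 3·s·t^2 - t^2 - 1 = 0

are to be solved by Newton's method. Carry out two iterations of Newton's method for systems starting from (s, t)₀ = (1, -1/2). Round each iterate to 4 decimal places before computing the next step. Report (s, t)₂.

At (1, -1/2): F = (1.0000, -2.0000).
Jacobian J = [[-2·t^2 + 5·t, -4·s·t + 5·s + 8·t - 2], [10·s·t + 2·s + 3·t^2, 5·s^2 + 6·s·t - 2·t]].
At the point, J = [[-3.0000, 1.0000], [-2.2500, 3.0000]] (det J = -6.7500).
Solving J·Δ = −F gives Δ = (0.7407, 1.2222).
Then the next iterate is (s, t)₁ = (1.7407, 0.7222).
Round to (1.7407, 0.7222) and repeat: F = (7.111755, 15.173631), J = [[2.567854, 7.452566], [17.617454, 21.248584]].
Δ = (0.4957, -1.1251), so (s, t)₂ = (2.2364, -0.4029).

(2.2364, -0.4029)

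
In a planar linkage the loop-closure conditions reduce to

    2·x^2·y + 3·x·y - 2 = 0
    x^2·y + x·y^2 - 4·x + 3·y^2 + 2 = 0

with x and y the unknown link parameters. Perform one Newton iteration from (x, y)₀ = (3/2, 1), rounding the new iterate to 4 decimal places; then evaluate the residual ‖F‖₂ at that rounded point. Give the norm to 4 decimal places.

1.9469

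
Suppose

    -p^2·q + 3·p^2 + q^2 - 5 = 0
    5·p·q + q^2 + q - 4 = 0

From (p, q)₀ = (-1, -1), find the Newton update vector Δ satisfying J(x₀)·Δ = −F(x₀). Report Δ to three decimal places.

(-0.091, 0.242)

At (-1, -1): F = (0.000, 1.000).
Jacobian J = [[-2·p·q + 6·p, -p^2 + 2·q], [5·q, 5·p + 2·q + 1]].
At the point, J = [[-8.000, -3.000], [-5.000, -6.000]] (det J = 33.000).
Solving J·Δ = −F gives Δ = (-0.091, 0.242).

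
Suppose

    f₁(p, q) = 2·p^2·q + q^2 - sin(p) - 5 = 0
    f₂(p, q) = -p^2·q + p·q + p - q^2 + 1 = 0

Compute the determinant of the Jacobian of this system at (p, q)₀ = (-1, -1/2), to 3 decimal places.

-0.960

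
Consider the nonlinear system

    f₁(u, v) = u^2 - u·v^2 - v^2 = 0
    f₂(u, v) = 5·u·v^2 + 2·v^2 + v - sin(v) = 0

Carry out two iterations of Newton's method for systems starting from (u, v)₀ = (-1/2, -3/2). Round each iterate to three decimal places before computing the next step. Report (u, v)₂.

(-0.447, -0.627)

At (-1/2, -3/2): F = (-0.875, -1.62751).
Jacobian J = [[2·u - v^2, -2·u·v - 2·v], [5·v^2, 10·u·v + 4·v - cos(v) + 1]].
At the point, J = [[-3.250, 1.500], [11.250, 2.42926]] (det J = -24.77010).
Solving J·Δ = −F gives Δ = (0.013, 0.611).
Then the next iterate is (u, v)₁ = (-0.487, -0.889).
Round to (-0.487, -0.889) and repeat: F = (-0.16827, -0.45635), J = [[-1.76432, 0.91211], [3.95161, 1.14324]].
Δ = (0.040, 0.262), so (u, v)₂ = (-0.447, -0.627).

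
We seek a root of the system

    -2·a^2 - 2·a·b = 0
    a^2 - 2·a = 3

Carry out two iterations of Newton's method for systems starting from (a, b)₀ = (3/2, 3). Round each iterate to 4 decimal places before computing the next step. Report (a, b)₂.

(3.5956, -7.1408)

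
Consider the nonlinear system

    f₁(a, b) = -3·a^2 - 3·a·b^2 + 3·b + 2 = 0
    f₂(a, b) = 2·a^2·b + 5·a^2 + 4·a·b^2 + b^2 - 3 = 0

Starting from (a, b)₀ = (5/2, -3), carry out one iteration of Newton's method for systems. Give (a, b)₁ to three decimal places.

At (5/2, -3): F = (-93.250, 89.750).
Jacobian J = [[-6·a - 3·b^2, -6·a·b + 3], [4·a·b + 10·a + 4·b^2, 2·a^2 + 8·a·b + 2·b]].
At the point, J = [[-42.000, 48.000], [31.000, -53.500]] (det J = 759.000).
Solving J·Δ = −F gives Δ = (-0.897, 1.158).
Then the next iterate is (a, b)₁ = (1.603, -1.842).

(1.603, -1.842)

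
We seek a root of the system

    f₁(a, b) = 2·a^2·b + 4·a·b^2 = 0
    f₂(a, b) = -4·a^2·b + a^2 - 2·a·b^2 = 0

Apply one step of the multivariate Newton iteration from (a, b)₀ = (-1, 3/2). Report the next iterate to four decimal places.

At (-1, 3/2): F = (-6.0000, -0.5000).
Jacobian J = [[4·a·b + 4·b^2, 2·a^2 + 8·a·b], [-8·a·b + 2·a - 2·b^2, -4·a^2 - 4·a·b]].
At the point, J = [[3.0000, -10.0000], [5.5000, 2.0000]] (det J = 61.0000).
Solving J·Δ = −F gives Δ = (0.2787, -0.5164).
Then the next iterate is (a, b)₁ = (-0.7213, 0.9836).

(-0.7213, 0.9836)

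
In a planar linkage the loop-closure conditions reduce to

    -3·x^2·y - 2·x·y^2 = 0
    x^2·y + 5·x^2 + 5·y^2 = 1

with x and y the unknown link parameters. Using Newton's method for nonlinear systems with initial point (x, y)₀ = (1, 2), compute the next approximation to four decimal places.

At (1, 2): F = (-14.0000, 26.0000).
Jacobian J = [[-6·x·y - 2·y^2, -3·x^2 - 4·x·y], [2·x·y + 10·x, x^2 + 10·y]].
At the point, J = [[-20.0000, -11.0000], [14.0000, 21.0000]] (det J = -266.0000).
Solving J·Δ = −F gives Δ = (-0.0301, -1.2180).
Then the next iterate is (x, y)₁ = (0.9699, 0.7820).

(0.9699, 0.7820)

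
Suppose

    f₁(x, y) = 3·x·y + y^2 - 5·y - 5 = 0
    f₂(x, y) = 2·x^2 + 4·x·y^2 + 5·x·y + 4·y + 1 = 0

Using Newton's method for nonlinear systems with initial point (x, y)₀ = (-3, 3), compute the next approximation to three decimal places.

(2.007, 3.883)

At (-3, 3): F = (-38.000, -122.000).
Jacobian J = [[3·y, 3·x + 2·y - 5], [4·x + 4·y^2 + 5·y, 8·x·y + 5·x + 4]].
At the point, J = [[9.000, -8.000], [39.000, -83.000]] (det J = -435.000).
Solving J·Δ = −F gives Δ = (5.007, 0.883).
Then the next iterate is (x, y)₁ = (2.007, 3.883).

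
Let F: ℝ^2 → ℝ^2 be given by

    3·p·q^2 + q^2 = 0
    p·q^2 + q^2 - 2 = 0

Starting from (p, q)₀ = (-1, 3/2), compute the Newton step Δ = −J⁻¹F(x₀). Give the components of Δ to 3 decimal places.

(0.889, 0.250)

At (-1, 3/2): F = (-4.500, -2.000).
Jacobian J = [[3·q^2, 6·p·q + 2·q], [q^2, 2·p·q + 2·q]].
At the point, J = [[6.750, -6.000], [2.250, 0.000]] (det J = 13.500).
Solving J·Δ = −F gives Δ = (0.889, 0.250).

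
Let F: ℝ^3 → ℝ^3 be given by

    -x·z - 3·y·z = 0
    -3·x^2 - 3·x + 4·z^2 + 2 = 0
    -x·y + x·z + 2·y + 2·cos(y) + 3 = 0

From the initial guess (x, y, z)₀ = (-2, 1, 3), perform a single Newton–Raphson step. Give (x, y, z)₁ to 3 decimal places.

At (-2, 1, 3): F = (-3.000, 32.000, 2.08060).
Jacobian J = [[-z, -3·z, -x - 3·y], [-6·x - 3, 0, 8·z], [-y + z, -x - 2·sin(y) + 2, x]].
At the point, J = [[-3.000, -9.000, -1.000], [9.000, 0.000, 24.000], [2.000, 2.31706, -2.000]] (det J = -448.02534).
Solving J·Δ = −F gives Δ = (-2.082, 0.422, -0.553).
Then the next iterate is (x, y, z)₁ = (-4.082, 1.422, 2.447).

(-4.082, 1.422, 2.447)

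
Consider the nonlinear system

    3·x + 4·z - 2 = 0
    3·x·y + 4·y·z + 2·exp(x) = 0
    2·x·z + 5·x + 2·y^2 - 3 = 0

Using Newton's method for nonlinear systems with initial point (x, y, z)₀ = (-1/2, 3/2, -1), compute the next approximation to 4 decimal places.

(-1.0363, 2.1477, 1.2773)

At (-1/2, 3/2, -1): F = (-7.5000, -7.036939, 0.0000).
Jacobian J = [[3, 0, 4], [3·y + 2·exp(x), 3·x + 4·z, 4·y], [2·z + 5, 4·y, 2·x]].
At the point, J = [[3.0000, 0.0000, 4.0000], [5.713061, -5.5000, 6.0000], [3.0000, 6.0000, -1.0000]] (det J = 111.613472).
Solving J·Δ = −F gives Δ = (-0.5363, 0.6477, 2.2773).
Then the next iterate is (x, y, z)₁ = (-1.0363, 2.1477, 1.2773).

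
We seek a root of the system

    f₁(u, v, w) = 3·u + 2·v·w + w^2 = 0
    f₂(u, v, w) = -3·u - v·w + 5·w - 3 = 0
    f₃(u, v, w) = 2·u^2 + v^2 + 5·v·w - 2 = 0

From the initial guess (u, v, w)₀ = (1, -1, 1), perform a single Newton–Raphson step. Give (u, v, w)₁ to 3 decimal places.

At (1, -1, 1): F = (2.000, 0.000, -4.000).
Jacobian J = [[3, 2·w, 2·v + 2·w], [-3, -w, -v + 5], [4·u, 2·v + 5·w, 5·v]].
At the point, J = [[3.000, 2.000, 0.000], [-3.000, -1.000, 6.000], [4.000, 3.000, -5.000]] (det J = -21.000).
Solving J·Δ = −F gives Δ = (-3.524, 4.286, -1.048).
Then the next iterate is (u, v, w)₁ = (-2.524, 3.286, -0.048).

(-2.524, 3.286, -0.048)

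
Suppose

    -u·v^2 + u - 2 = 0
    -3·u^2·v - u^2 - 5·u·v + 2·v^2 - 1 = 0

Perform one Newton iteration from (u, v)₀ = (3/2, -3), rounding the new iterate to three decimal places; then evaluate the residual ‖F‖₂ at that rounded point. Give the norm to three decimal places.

17.289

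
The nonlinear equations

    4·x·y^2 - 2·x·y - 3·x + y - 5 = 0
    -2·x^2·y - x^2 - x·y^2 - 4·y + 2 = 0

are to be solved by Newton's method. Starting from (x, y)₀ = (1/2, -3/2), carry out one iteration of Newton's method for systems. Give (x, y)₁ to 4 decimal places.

At (1/2, -3/2): F = (-2.0000, 7.3750).
Jacobian J = [[4·y^2 - 2·y - 3, 8·x·y - 2·x + 1], [-4·x·y - 2·x - y^2, -2·x^2 - 2·x·y - 4]].
At the point, J = [[9.0000, -6.0000], [-0.2500, -3.0000]] (det J = -28.5000).
Solving J·Δ = −F gives Δ = (1.7632, 2.3114).
Then the next iterate is (x, y)₁ = (2.2632, 0.8114).

(2.2632, 0.8114)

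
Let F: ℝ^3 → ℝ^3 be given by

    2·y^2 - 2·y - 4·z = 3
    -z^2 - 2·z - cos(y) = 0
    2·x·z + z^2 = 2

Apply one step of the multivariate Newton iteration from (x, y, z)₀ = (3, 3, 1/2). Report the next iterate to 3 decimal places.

(2.603, 2.251, 0.378)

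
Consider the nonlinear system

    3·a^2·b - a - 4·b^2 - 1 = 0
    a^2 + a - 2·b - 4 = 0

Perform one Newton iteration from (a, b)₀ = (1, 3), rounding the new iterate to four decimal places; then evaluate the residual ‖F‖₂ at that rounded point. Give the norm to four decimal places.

229.9052

At (1, 3): F = (-29.0000, -8.0000).
Jacobian J = [[6·a·b - 1, 3·a^2 - 8·b], [2·a + 1, -2]].
At the point, J = [[17.0000, -21.0000], [3.0000, -2.0000]] (det J = 29.0000).
Solving J·Δ = −F gives Δ = (3.7931, 1.6897).
Then the next iterate is (a, b)₁ = (4.7931, 4.6897).
Re-evaluating at (4.7931, 4.6897): F = (229.454552, 14.387508), so ‖F‖₂ = 229.9052.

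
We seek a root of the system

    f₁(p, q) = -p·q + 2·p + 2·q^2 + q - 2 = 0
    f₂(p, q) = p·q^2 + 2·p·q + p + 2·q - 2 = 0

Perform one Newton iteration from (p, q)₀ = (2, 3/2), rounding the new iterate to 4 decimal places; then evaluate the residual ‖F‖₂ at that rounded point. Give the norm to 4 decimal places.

3.4368

At (2, 3/2): F = (5.0000, 13.5000).
Jacobian J = [[-q + 2, -p + 4·q + 1], [q^2 + 2·q + 1, 2·p·q + 2·p + 2]].
At the point, J = [[0.5000, 5.0000], [6.2500, 12.0000]] (det J = -25.2500).
Solving J·Δ = −F gives Δ = (-0.2970, -0.9703).
Then the next iterate is (p, q)₁ = (1.7030, 0.5297).
Re-evaluating at (1.7030, 0.5297): F = (1.594785, 3.044389), so ‖F‖₂ = 3.4368.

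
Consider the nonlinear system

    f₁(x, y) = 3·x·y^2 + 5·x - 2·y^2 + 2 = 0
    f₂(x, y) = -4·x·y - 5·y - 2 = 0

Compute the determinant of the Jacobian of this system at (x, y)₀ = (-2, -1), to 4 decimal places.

-40.0000

J = [[3·y^2 + 5, 6·x·y - 4·y], [-4·y, -4·x - 5]].
At the point, J = [[8.0000, 16.0000], [4.0000, 3.0000]].
det J = -40.0000.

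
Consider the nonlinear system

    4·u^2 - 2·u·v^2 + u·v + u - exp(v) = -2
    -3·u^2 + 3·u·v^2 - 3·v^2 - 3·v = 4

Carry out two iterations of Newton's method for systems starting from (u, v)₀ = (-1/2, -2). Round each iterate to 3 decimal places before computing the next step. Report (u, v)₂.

(0.052, -0.410)

At (-1/2, -2): F = (7.36466, -16.750).
Jacobian J = [[8·u - 2·v^2 + v + 1, -4·u·v + u - exp(v)], [-6·u + 3·v^2, 6·u·v - 6·v - 3]].
At the point, J = [[-13.000, -4.63534], [15.000, 15.000]] (det J = -125.46997).
Solving J·Δ = −F gives Δ = (0.262, 0.855).
Then the next iterate is (u, v)₁ = (-0.238, -1.145).
Round to (-0.238, -1.145) and repeat: F = (2.56691, -5.60408), J = [[-4.67105, -1.64626], [5.36108, 5.50506]].
Δ = (0.290, 0.735), so (u, v)₂ = (0.052, -0.410).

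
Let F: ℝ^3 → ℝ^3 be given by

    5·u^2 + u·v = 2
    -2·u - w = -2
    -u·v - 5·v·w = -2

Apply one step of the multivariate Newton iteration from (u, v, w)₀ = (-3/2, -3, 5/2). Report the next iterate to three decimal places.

(-1.230, 2.929, 4.460)

At (-3/2, -3, 5/2): F = (13.750, 2.500, 35.000).
Jacobian J = [[10·u + v, u, 0], [-2, 0, -1], [-v, -u - 5·w, -5·v]].
At the point, J = [[-18.000, -1.500, 0.000], [-2.000, 0.000, -1.000], [3.000, -11.000, 15.000]] (det J = 157.500).
Solving J·Δ = −F gives Δ = (0.270, 5.929, 1.960).
Then the next iterate is (u, v, w)₁ = (-1.230, 2.929, 4.460).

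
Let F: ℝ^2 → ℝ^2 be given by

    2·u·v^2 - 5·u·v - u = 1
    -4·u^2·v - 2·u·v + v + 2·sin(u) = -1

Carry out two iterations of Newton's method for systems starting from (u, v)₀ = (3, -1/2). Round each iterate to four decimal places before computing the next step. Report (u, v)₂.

(0.0231, -0.5329)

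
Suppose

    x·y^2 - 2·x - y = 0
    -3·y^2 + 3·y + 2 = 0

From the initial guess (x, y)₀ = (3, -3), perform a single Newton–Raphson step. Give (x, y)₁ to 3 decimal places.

(3.966, -1.381)

At (3, -3): F = (24.000, -34.000).
Jacobian J = [[y^2 - 2, 2·x·y - 1], [0, -6·y + 3]].
At the point, J = [[7.000, -19.000], [0.000, 21.000]] (det J = 147.000).
Solving J·Δ = −F gives Δ = (0.966, 1.619).
Then the next iterate is (x, y)₁ = (3.966, -1.381).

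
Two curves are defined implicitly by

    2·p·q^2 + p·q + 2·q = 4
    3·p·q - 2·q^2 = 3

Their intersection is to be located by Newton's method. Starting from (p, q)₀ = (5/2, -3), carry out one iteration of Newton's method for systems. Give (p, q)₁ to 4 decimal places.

(11.5952, 3.4286)

At (5/2, -3): F = (27.5000, -43.5000).
Jacobian J = [[2·q^2 + q, 4·p·q + p + 2], [3·q, 3·p - 4·q]].
At the point, J = [[15.0000, -25.5000], [-9.0000, 19.5000]] (det J = 63.0000).
Solving J·Δ = −F gives Δ = (9.0952, 6.4286).
Then the next iterate is (p, q)₁ = (11.5952, 3.4286).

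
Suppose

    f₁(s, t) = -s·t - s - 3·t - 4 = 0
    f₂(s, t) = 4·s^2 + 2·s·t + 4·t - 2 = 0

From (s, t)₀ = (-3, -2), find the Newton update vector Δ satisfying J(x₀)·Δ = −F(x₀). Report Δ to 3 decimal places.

(1.000, 5.000)

At (-3, -2): F = (-1.000, 38.000).
Jacobian J = [[-t - 1, -s - 3], [8·s + 2·t, 2·s + 4]].
At the point, J = [[1.000, 0.000], [-28.000, -2.000]] (det J = -2.000).
Solving J·Δ = −F gives Δ = (1.000, 5.000).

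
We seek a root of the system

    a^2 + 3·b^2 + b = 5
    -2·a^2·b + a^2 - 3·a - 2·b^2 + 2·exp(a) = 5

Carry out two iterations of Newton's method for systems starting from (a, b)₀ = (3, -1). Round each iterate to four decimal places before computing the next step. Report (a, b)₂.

(1.3587, -1.4133)

At (3, -1): F = (6.0000, 51.171074).
Jacobian J = [[2·a, 6·b + 1], [-4·a·b + 2·a + 2·exp(a) - 3, -2·a^2 - 4·b]].
At the point, J = [[6.0000, -5.0000], [55.171074, -14.0000]] (det J = 191.855369).
Solving J·Δ = −F gives Δ = (-0.8958, 0.1251).
Then the next iterate is (a, b)₁ = (2.1042, -0.8749).
Round to (2.1042, -0.8749) and repeat: F = (0.849108, 15.732753), J = [[4.2084, -4.2494], [24.973338, -5.355715]].
Δ = (-0.7455, -0.5384), so (a, b)₂ = (1.3587, -1.4133).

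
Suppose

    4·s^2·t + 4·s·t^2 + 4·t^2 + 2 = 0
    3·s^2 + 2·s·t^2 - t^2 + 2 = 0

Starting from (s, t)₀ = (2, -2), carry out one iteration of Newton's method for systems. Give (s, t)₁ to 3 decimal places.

(1.260, -1.067)

At (2, -2): F = (18.000, 26.000).
Jacobian J = [[8·s·t + 4·t^2, 4·s^2 + 8·s·t + 8·t], [6·s + 2·t^2, 4·s·t - 2·t]].
At the point, J = [[-16.000, -32.000], [20.000, -12.000]] (det J = 832.000).
Solving J·Δ = −F gives Δ = (-0.740, 0.933).
Then the next iterate is (s, t)₁ = (1.260, -1.067).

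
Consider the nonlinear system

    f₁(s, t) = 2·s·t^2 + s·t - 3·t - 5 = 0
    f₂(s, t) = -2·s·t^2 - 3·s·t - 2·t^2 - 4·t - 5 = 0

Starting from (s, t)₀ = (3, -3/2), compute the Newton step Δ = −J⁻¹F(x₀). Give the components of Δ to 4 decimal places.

(-0.9242, 0.3182)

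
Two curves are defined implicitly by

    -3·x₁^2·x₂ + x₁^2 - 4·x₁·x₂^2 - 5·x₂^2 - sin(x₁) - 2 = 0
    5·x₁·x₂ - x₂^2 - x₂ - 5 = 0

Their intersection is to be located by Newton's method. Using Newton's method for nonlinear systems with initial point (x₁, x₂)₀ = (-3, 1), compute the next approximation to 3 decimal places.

At (-3, 1): F = (-12.85888, -22.000).
Jacobian J = [[-6·x₁·x₂ + 2·x₁ - 4·x₂^2 - cos(x₁), -3·x₁^2 - 8·x₁·x₂ - 10·x₂], [5·x₂, 5·x₁ - 2·x₂ - 1]].
At the point, J = [[8.98999, -13.000], [5.000, -18.000]] (det J = -96.81986).
Solving J·Δ = −F gives Δ = (-0.563, -1.379).
Then the next iterate is (x₁, x₂)₁ = (-3.563, -0.379).

(-3.563, -0.379)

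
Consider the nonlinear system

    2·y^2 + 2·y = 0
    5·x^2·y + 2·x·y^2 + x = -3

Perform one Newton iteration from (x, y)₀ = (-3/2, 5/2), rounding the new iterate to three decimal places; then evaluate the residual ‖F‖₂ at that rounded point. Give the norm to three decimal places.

At (-3/2, 5/2): F = (17.500, 10.875).
Jacobian J = [[0, 4·y + 2], [10·x·y + 2·y^2 + 1, 5·x^2 + 4·x·y]].
At the point, J = [[0.000, 12.000], [-24.000, -3.750]] (det J = 288.000).
Solving J·Δ = −F gives Δ = (0.681, -1.458).
Then the next iterate is (x, y)₁ = (-0.819, 1.042).
Re-evaluating at (-0.819, 1.042): F = (4.25553, 3.89718), so ‖F‖₂ = 5.770.

5.770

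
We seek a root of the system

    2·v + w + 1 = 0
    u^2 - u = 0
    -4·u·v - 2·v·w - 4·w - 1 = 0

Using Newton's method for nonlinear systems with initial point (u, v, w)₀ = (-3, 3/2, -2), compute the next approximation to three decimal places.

(-1.286, 0.343, -1.686)

At (-3, 3/2, -2): F = (2.000, 12.000, 31.000).
Jacobian J = [[0, 2, 1], [2·u - 1, 0, 0], [-4·v, -4·u - 2·w, -2·v - 4]].
At the point, J = [[0.000, 2.000, 1.000], [-7.000, 0.000, 0.000], [-6.000, 16.000, -7.000]] (det J = -210.000).
Solving J·Δ = −F gives Δ = (1.714, -1.157, 0.314).
Then the next iterate is (u, v, w)₁ = (-1.286, 0.343, -1.686).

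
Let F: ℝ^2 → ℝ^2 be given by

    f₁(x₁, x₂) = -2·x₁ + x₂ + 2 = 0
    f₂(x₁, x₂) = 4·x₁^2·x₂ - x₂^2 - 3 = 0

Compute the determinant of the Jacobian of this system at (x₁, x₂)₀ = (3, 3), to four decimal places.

-132.0000

J = [[-2, 1], [8·x₁·x₂, 4·x₁^2 - 2·x₂]].
At the point, J = [[-2.0000, 1.0000], [72.0000, 30.0000]].
det J = -132.0000.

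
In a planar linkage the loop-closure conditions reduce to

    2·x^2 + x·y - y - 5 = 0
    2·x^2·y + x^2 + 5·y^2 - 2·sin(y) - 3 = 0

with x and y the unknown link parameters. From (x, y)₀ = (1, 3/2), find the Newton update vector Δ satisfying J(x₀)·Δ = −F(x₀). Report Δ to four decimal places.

At (1, 3/2): F = (-3.0000, 10.255010).
Jacobian J = [[4·x + y, x - 1], [4·x·y + 2·x, 2·x^2 + 10·y - 2·cos(y)]].
At the point, J = [[5.5000, 0.0000], [8.0000, 16.858526]] (det J = 92.721891).
Solving J·Δ = −F gives Δ = (0.5455, -0.8671).

(0.5455, -0.8671)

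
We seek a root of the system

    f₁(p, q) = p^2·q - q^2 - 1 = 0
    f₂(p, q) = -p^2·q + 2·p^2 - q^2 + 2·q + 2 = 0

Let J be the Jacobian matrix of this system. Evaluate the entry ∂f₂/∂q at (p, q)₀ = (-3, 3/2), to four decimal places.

-10.0000

∂f₂/∂q = -p^2 - 2·q + 2.
At (-3, 3/2) this is -10.0000.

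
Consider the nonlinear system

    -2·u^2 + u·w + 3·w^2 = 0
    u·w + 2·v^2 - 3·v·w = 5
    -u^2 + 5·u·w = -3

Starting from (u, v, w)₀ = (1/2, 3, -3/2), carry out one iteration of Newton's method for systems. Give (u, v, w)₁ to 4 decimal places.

(0.5648, 1.7649, -0.8796)

At (1/2, 3, -3/2): F = (5.5000, 25.7500, -1.0000).
Jacobian J = [[-4·u + w, 0, u + 6·w], [w, 4·v - 3·w, u - 3·v], [-2·u + 5·w, 0, 5·u]].
At the point, J = [[-3.5000, 0.0000, -8.5000], [-1.5000, 16.5000, -8.5000], [-8.5000, 0.0000, 2.5000]] (det J = -1336.5000).
Solving J·Δ = −F gives Δ = (0.0648, -1.2351, 0.6204).
Then the next iterate is (u, v, w)₁ = (0.5648, 1.7649, -0.8796).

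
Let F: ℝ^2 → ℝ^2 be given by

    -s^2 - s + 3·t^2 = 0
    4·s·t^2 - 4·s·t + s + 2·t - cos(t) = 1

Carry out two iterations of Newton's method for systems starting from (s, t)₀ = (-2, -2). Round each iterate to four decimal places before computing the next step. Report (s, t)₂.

At (-2, -2): F = (10.0000, -54.583853).
Jacobian J = [[-2·s - 1, 6·t], [4·t^2 - 4·t + 1, 8·s·t - 4·s + sin(t) + 2]].
At the point, J = [[3.0000, -12.0000], [25.0000, 41.090703]] (det J = 423.272108).
Solving J·Δ = −F gives Δ = (0.5767, 0.9775).
Then the next iterate is (s, t)₁ = (-1.4233, -1.0225).
Round to (-1.4233, -1.0225) and repeat: F = (2.534036, -16.763107), J = [[1.8466, -6.1350], [9.272025, 18.482380]].
Δ = (0.6154, 0.5983), so (s, t)₂ = (-0.8079, -0.4242).

(-0.8079, -0.4242)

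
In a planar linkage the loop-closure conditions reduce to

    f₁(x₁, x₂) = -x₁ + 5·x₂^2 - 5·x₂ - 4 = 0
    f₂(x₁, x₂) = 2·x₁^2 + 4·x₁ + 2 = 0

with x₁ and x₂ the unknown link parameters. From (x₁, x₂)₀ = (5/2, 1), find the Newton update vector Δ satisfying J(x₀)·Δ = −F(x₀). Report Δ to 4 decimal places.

At (5/2, 1): F = (-6.5000, 24.5000).
Jacobian J = [[-1, 10·x₂ - 5], [4·x₁ + 4, 0]].
At the point, J = [[-1.0000, 5.0000], [14.0000, 0.0000]] (det J = -70.0000).
Solving J·Δ = −F gives Δ = (-1.7500, 0.9500).

(-1.7500, 0.9500)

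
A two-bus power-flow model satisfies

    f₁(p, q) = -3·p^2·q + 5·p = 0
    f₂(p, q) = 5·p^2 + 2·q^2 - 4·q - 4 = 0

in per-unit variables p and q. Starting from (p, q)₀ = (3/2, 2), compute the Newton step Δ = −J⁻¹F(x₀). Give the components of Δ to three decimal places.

At (3/2, 2): F = (-6.000, 7.250).
Jacobian J = [[-6·p·q + 5, -3·p^2], [10·p, 4·q - 4]].
At the point, J = [[-13.000, -6.750], [15.000, 4.000]] (det J = 49.250).
Solving J·Δ = −F gives Δ = (-0.506, 0.086).

(-0.506, 0.086)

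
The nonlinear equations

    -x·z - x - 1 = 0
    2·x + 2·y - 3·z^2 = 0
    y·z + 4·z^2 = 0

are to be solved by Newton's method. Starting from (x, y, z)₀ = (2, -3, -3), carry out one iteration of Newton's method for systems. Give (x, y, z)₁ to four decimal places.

(1.5000, 3.0000, -2.0000)

At (2, -3, -3): F = (3.0000, -29.0000, 45.0000).
Jacobian J = [[-z - 1, 0, -x], [2, 2, -6·z], [0, z, y + 8·z]].
At the point, J = [[2.0000, 0.0000, -2.0000], [2.0000, 2.0000, 18.0000], [0.0000, -3.0000, -27.0000]] (det J = 12.0000).
Solving J·Δ = −F gives Δ = (-0.5000, 6.0000, 1.0000).
Then the next iterate is (x, y, z)₁ = (1.5000, 3.0000, -2.0000).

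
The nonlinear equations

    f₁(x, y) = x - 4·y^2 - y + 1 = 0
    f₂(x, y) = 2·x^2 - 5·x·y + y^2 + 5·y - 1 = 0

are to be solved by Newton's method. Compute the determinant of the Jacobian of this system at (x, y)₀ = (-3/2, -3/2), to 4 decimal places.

-7.0000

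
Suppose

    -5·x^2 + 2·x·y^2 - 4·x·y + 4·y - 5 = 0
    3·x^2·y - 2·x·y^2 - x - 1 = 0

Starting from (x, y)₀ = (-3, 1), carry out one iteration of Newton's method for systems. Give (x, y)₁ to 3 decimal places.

(-1.554, 0.881)

At (-3, 1): F = (-40.000, 35.000).
Jacobian J = [[-10·x + 2·y^2 - 4·y, 4·x·y - 4·x + 4], [6·x·y - 2·y^2 - 1, 3·x^2 - 4·x·y]].
At the point, J = [[28.000, 4.000], [-21.000, 39.000]] (det J = 1176.000).
Solving J·Δ = −F gives Δ = (1.446, -0.119).
Then the next iterate is (x, y)₁ = (-1.554, 0.881).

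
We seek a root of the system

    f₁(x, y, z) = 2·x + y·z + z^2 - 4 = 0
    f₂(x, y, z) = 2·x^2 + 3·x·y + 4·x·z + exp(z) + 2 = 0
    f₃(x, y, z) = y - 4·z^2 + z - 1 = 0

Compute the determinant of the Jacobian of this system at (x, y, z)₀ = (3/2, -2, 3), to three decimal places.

616.829

J = [[2, z, y + 2·z], [4·x + 3·y + 4·z, 3·x, 4·x + exp(z)], [0, 1, -8·z + 1]].
At the point, J = [[2.000, 3.000, 4.000], [12.000, 4.500, 26.08554], [0.000, 1.000, -23.000]].
det J = 616.829.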